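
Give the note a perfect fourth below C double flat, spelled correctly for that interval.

A fourth below C lands on the letter G.
A perfect fourth spans 5 semitones, so Cbb moves to pitch class 5. On the letter G that is Gbb.

Gbb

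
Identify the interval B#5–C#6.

minor second

The letter names run B→C, a span of 1 letter step, so the interval is some kind of second.
B# to C# is 1 semitone. A major second is 2, so 1 makes it minor.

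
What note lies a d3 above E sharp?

A third above E lands on the letter G.
A diminished third spans 2 semitones, so E# moves to pitch class 7. On the letter G that is G.

G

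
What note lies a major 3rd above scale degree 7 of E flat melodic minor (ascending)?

Scale degree 7 of Eb melodic minor (ascending) is D.
A major third (4 semitones) above D lands on the letter F, giving F#.

F#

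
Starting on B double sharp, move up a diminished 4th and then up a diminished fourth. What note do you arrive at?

A diminished fourth up from B## is E# (letter E, 4 semitones up).
A diminished fourth up from E# is A (letter A, 4 semitones up).

A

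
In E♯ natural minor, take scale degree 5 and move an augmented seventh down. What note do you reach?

C

Scale degree 5 of E# natural minor is B#.
An augmented seventh (12 semitones) below B# lands on the letter C, giving C.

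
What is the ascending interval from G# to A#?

major second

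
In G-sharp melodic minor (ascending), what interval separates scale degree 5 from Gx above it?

augmented fourth

Scale degree 5 of G# melodic minor (ascending) is D#.
D# up to G##: letters D→G make it a fourth; 6 semitones makes it augmented.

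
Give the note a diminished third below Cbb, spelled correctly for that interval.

Ab

C down a major third is Ab, so the target letter is A.
From Cbb, a diminished third is 2 semitones down: Ab.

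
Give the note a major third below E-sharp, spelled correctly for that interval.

A third below E lands on the letter C.
A major third spans 4 semitones, so E# moves to pitch class 1. On the letter C that is C#.

C#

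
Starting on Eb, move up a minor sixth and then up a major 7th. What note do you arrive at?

A minor sixth up from Eb is Cb (letter C, 8 semitones up).
A major seventh up from Cb is Bb (letter B, 11 semitones up).

Bb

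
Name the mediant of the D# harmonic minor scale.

F#

Degree 3 takes the letter 2 steps above D, which is F.
In harmonic minor, degree 3 sits 3 semitones above the tonic. D# + 3 semitones is pitch class 6, spelled on F as F#.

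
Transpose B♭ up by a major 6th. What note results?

A sixth above B lands on the letter G.
A major sixth spans 9 semitones, so Bb moves to pitch class 7. On the letter G that is G.

G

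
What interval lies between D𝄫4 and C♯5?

doubly augmented seventh

Counting letters D–E–F–G–A–B–C gives a seventh.
Dbb→C# = 13 semitones, 2 wider than the major seventh (11), so doubly augmented.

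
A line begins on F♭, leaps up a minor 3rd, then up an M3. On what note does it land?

Cb

A minor third up from Fb is Abb (letter A, 3 semitones up).
A major third up from Abb is Cb (letter C, 4 semitones up).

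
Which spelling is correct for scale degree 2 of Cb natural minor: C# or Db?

Each scale degree takes a distinct letter name. Degree 2 of a scale on C must use the letter D.
Db and C# are enharmonically the same pitch, but only Db uses the letter D, so it is the correct spelling here.

Db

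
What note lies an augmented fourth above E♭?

A fourth above E lands on the letter A.
An augmented fourth spans 6 semitones, so Eb moves to pitch class 9. On the letter A that is A.

A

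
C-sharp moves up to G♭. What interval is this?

doubly diminished fifth

Counting letters C–D–E–F–G gives a fifth.
C#→Gb = 5 semitones, 2 narrower than the perfect fifth (7), so doubly diminished.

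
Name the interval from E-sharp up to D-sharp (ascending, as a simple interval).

minor seventh

Counting letters E–F–G–A–B–C–D gives a seventh.
E#→D# = 10 semitones, 1 narrower than the major seventh (11), so minor.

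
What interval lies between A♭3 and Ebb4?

Counting letters A–B–C–D–E gives a fifth.
Ab→Ebb = 6 semitones, 1 narrower than the perfect fifth (7), so diminished.

diminished fifth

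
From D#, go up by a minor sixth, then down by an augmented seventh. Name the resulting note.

A minor sixth up from D# is B (letter B, 8 semitones up).
An augmented seventh down from B is Cb (letter C, 12 semitones down).

Cb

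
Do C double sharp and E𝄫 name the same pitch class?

Yes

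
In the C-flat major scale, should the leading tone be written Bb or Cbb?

Each scale degree takes a distinct letter name. Degree 7 of a scale on C must use the letter B.
Bb and Cbb are enharmonically the same pitch, but only Bb uses the letter B, so it is the correct spelling here.

Bb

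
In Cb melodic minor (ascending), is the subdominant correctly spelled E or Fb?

Each scale degree takes a distinct letter name. Degree 4 of a scale on C must use the letter F.
Fb and E are enharmonically the same pitch, but only Fb uses the letter F, so it is the correct spelling here.

Fb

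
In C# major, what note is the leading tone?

B#

Degree 7 takes the letter 6 steps above C, which is B.
In major, degree 7 sits 11 semitones above the tonic. C# + 11 semitones is pitch class 0, spelled on B as B#.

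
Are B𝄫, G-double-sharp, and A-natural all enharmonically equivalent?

Yes

Bbb = pitch class 9 and G## = pitch class 9 and A = pitch class 9 — the same pitch class, so they are enharmonic equivalents.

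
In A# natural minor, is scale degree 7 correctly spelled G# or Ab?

G#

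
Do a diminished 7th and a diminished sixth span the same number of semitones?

No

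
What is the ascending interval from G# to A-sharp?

major second

Counting letters G–A gives a second.
G#→A# = 2 semitones, exactly the major second.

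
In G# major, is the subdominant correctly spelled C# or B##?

C#

Each scale degree takes a distinct letter name. Degree 4 of a scale on G must use the letter C.
C# and B## are enharmonically the same pitch, but only C# uses the letter C, so it is the correct spelling here.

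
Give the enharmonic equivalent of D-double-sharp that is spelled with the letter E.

E

Plain E sits at the same pitch as D##, so on the letter E the same pitch needs a natural: E.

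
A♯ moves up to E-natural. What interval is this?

Counting letters A–B–C–D–E gives a fifth.
A#→E = 6 semitones, 1 narrower than the perfect fifth (7), so diminished.

diminished fifth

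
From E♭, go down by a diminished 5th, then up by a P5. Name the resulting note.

A diminished fifth down from Eb is A (letter A, 6 semitones down).
A perfect fifth up from A is E (letter E, 7 semitones up).

E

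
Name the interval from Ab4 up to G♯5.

augmented seventh

The letter names run A→G, a span of 6 letter steps, so the interval is some kind of seventh.
Ab to G# is 12 semitones. A major seventh is 11, so 12 makes it augmented.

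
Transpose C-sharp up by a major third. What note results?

E#

A third above C lands on the letter E.
A major third spans 4 semitones, so C# moves to pitch class 5. On the letter E that is E#.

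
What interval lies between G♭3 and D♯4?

doubly augmented fifth

Counting letters G–A–B–C–D gives a fifth.
Gb→D# = 9 semitones, 2 wider than the perfect fifth (7), so doubly augmented.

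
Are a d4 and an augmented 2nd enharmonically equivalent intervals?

No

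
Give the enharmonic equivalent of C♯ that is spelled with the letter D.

C# is pitch class 1. The letter D alone is pitch class 2.
To reach pitch class 1 from D requires an offset of -1 semitone, i.e. flat: Db.

Db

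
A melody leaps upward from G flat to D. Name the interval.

augmented fifth

The letter names run G→D, a span of 4 letter steps, so the interval is some kind of fifth.
Gb to D is 8 semitones. A perfect fifth is 7, so 8 makes it augmented.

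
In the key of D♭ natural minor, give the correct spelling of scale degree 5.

Ab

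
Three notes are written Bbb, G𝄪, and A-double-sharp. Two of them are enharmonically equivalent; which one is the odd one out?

A##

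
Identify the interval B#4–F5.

doubly diminished fifth

Counting letters B–C–D–E–F gives a fifth.
B#→F = 5 semitones, 2 narrower than the perfect fifth (7), so doubly diminished.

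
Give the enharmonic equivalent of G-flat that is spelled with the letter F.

F#

Plain F sits 1 semitone below Gb, so on the letter F the same pitch needs a sharp: F#.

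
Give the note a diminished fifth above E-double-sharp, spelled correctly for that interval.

B#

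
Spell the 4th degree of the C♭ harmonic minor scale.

Fb

The Cb harmonic minor scale runs Cb Db Ebb Fb Gb Abb Bb.
Degree 4 is Fb.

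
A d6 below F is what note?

F down a major sixth is Ab, so the target letter is A.
From F, a diminished sixth is 7 semitones down: A#.

A#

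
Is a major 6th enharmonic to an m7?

No

A major sixth spans 9 semitones; a minor seventh spans 10.
The spans differ, so they are not enharmonic equivalents.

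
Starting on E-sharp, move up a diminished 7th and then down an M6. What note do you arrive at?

F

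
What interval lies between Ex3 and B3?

Counting letters E–F–G–A–B gives a fifth.
E##→B = 5 semitones, 2 narrower than the perfect fifth (7), so doubly diminished.

doubly diminished fifth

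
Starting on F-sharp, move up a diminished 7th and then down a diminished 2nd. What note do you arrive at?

A diminished seventh up from F# is Eb (letter E, 9 semitones up).
A diminished second down from Eb is D# (letter D, 0 semitones down).

D#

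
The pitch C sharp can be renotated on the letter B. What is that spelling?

B##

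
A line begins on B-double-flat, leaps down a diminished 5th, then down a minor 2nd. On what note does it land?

A diminished fifth down from Bbb is Eb (letter E, 6 semitones down).
A minor second down from Eb is D (letter D, 1 semitone down).

D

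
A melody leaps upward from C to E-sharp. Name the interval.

augmented third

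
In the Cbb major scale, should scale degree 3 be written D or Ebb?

Each scale degree takes a distinct letter name. Degree 3 of a scale on C must use the letter E.
Ebb and D are enharmonically the same pitch, but only Ebb uses the letter E, so it is the correct spelling here.

Ebb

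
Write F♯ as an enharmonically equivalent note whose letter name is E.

Plain E sits 2 semitones below F#, so on the letter E the same pitch needs a double sharp: E##.

E##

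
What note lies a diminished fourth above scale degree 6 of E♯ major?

F#

Scale degree 6 of E# major is C##.
A diminished fourth (4 semitones) above C## lands on the letter F, giving F#.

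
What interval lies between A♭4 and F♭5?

minor sixth

The letter names run A→F, a span of 5 letter steps, so the interval is some kind of sixth.
Ab to Fb is 8 semitones. A major sixth is 9, so 8 makes it minor.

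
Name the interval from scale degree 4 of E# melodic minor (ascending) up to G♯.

minor seventh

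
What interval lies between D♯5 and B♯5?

Counting letters D–E–F–G–A–B gives a sixth.
D#→B# = 9 semitones, exactly the major sixth.

major sixth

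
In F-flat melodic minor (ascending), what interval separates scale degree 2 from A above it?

Scale degree 2 of Fb melodic minor (ascending) is Gb.
Gb up to A: letters G→A make it a second; 3 semitones makes it augmented.

augmented second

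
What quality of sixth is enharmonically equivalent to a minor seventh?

A minor seventh spans 10 semitones.
A sixth spanning 10 semitones is augmented (the major sixth is 9).

augmented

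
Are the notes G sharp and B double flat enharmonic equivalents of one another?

No

Two spellings are enharmonically equivalent only if they share a pitch class.
Here G# → 8, Bbb → 9; 8 ≠ 9, so they are not.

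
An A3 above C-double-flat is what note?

A third above C lands on the letter E.
An augmented third spans 5 semitones, so Cbb moves to pitch class 3. On the letter E that is Eb.

Eb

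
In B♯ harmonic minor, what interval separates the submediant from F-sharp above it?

The submediant of B# harmonic minor is G#.
G# up to F#: letters G→F make it a seventh; 10 semitones makes it minor.

minor seventh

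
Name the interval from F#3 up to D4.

minor sixth

Counting letters F–G–A–B–C–D gives a sixth.
F#→D = 8 semitones, 1 narrower than the major sixth (9), so minor.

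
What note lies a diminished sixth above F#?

Db

A sixth above F lands on the letter D.
A diminished sixth spans 7 semitones, so F# moves to pitch class 1. On the letter D that is Db.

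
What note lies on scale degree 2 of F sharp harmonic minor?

The F# harmonic minor scale runs F# G# A B C# D E#.
Degree 2 is G#.

G#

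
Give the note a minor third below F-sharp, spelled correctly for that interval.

D#

F down a major third is Db, so the target letter is D.
From F#, a minor third is 3 semitones down: D#.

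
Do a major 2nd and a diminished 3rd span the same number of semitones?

Yes

A major second spans 2 semitones; a diminished third spans 2.
They are enharmonically equivalent.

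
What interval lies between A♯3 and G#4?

Counting letters A–B–C–D–E–F–G gives a seventh.
A#→G# = 10 semitones, 1 narrower than the major seventh (11), so minor.

minor seventh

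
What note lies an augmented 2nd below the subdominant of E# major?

The subdominant of E# major is A#.
An augmented second (3 semitones) below A# lands on the letter G, giving G.

G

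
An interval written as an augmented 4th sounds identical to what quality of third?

An augmented fourth spans 6 semitones.
A third spanning 6 semitones is doubly augmented (the major third is 4).

doubly augmented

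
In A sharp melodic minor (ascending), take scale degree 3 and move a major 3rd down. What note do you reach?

A

Scale degree 3 of A# melodic minor (ascending) is C#.
A major third (4 semitones) below C# lands on the letter A, giving A.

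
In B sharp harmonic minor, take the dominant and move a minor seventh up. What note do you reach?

The dominant of B# harmonic minor is F##.
A minor seventh (10 semitones) above F## lands on the letter E, giving E#.

E#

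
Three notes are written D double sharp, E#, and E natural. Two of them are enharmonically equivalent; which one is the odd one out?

In 12-tone equal temperament, enharmonic equivalents share a pitch class. D## is pitch class 4; E# is pitch class 5; E is pitch class 4.
D## and E share pitch class 4, while E# is pitch class 5.

E#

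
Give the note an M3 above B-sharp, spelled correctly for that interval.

B up a major third is D#, so the target letter is D.
From B#, a major third is 4 semitones up: D##.

D##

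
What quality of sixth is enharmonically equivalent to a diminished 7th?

A diminished seventh spans 9 semitones.
A sixth spanning 9 semitones is major (the major sixth is 9).

major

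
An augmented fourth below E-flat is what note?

E down a perfect fourth is B, so the target letter is B.
From Eb, an augmented fourth is 6 semitones down: Bbb.

Bbb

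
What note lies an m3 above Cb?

C up a major third is E, so the target letter is E.
From Cb, a minor third is 3 semitones up: Ebb.

Ebb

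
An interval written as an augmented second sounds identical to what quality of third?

An augmented second spans 3 semitones.
A third spanning 3 semitones is minor (the major third is 4).

minor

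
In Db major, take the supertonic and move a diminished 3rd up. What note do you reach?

Gbb

The supertonic of Db major is Eb.
A diminished third (2 semitones) above Eb lands on the letter G, giving Gbb.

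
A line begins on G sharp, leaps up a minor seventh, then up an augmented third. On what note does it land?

A minor seventh up from G# is F# (letter F, 10 semitones up).
An augmented third up from F# is A## (letter A, 5 semitones up).

A##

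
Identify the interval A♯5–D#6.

Counting letters A–B–C–D gives a fourth.
A#→D# = 5 semitones, exactly the perfect fourth.

perfect fourth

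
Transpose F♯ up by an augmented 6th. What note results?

D##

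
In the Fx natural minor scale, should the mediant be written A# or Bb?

A#

Each scale degree takes a distinct letter name. Degree 3 of a scale on F must use the letter A.
A# and Bb are enharmonically the same pitch, but only A# uses the letter A, so it is the correct spelling here.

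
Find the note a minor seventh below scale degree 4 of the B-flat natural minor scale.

F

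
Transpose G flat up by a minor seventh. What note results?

G up a major seventh is F#, so the target letter is F.
From Gb, a minor seventh is 10 semitones up: Fb.

Fb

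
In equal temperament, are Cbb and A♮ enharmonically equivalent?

No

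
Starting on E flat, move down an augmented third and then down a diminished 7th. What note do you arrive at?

An augmented third down from Eb is Cbb (letter C, 5 semitones down).
A diminished seventh down from Cbb is Db (letter D, 9 semitones down).

Db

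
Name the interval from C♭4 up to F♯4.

Counting letters C–D–E–F gives a fourth.
Cb→F# = 7 semitones, 2 wider than the perfect fourth (5), so doubly augmented.

doubly augmented fourth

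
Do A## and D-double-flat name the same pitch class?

No

A## is pitch class 11; Dbb is pitch class 0.
The pitch classes differ (11 vs. 0), so they are not enharmonic equivalents.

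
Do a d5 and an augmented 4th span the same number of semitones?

Yes

A diminished fifth spans 6 semitones; an augmented fourth spans 6.
They are enharmonically equivalent.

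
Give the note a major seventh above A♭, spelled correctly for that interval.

G

A seventh above A lands on the letter G.
A major seventh spans 11 semitones, so Ab moves to pitch class 7. On the letter G that is G.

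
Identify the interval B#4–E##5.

Counting letters B–C–D–E gives a fourth.
B#→E## = 6 semitones, 1 wider than the perfect fourth (5), so augmented.

augmented fourth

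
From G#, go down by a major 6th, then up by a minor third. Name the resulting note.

D

A major sixth down from G# is B (letter B, 9 semitones down).
A minor third up from B is D (letter D, 3 semitones up).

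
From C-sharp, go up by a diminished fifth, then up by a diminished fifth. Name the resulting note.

A diminished fifth up from C# is G (letter G, 6 semitones up).
A diminished fifth up from G is Db (letter D, 6 semitones up).

Db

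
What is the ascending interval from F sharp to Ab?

diminished third

The letter names run F→A, a span of 2 letter steps, so the interval is some kind of third.
F# to Ab is 2 semitones. A major third is 4, so 2 makes it diminished.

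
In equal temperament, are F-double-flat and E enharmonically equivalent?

No

Fbb is pitch class 3; E is pitch class 4.
The pitch classes differ (3 vs. 4), so they are not enharmonic equivalents.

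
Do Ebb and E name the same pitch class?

No

Ebb is pitch class 2; E is pitch class 4.
The pitch classes differ (2 vs. 4), so they are not enharmonic equivalents.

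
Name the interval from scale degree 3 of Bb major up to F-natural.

Scale degree 3 of Bb major is D.
D up to F: letters D→F make it a third; 3 semitones makes it minor.

minor third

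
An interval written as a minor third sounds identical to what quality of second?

augmented

A minor third spans 3 semitones.
A second spanning 3 semitones is augmented (the major second is 2).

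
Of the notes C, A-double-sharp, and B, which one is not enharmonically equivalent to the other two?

C

In 12-tone equal temperament, enharmonic equivalents share a pitch class. C is pitch class 0; A## is pitch class 11; B is pitch class 11.
A## and B share pitch class 11, while C is pitch class 0.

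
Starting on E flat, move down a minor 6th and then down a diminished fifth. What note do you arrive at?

A minor sixth down from Eb is G (letter G, 8 semitones down).
A diminished fifth down from G is C# (letter C, 6 semitones down).

C#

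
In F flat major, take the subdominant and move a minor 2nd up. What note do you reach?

Cbb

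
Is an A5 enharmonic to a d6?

No

An augmented fifth spans 8 semitones; a diminished sixth spans 7.
The spans differ, so they are not enharmonic equivalents.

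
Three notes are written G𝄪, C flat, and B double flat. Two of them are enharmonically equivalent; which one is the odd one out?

Cb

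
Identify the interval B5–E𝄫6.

doubly diminished fourth

Counting letters B–C–D–E gives a fourth.
B→Ebb = 3 semitones, 2 narrower than the perfect fourth (5), so doubly diminished.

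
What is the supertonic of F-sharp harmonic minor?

G#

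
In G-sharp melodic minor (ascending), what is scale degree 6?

E#

The G# melodic minor (ascending) scale runs G# A# B C# D# E# F##.
Degree 6 is E#.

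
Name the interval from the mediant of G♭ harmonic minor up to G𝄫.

The mediant of Gb harmonic minor is Bbb.
Bbb up to Gbb: letters B→G make it a sixth; 8 semitones makes it minor.

minor sixth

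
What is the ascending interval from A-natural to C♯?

major third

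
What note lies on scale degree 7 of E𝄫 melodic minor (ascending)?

Degree 7 takes the letter 6 steps above E, which is D.
In melodic minor (ascending), degree 7 sits 11 semitones above the tonic. Ebb + 11 semitones is pitch class 1, spelled on D as Db.

Db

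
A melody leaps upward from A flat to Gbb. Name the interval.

The letter names run A→G, a span of 6 letter steps, so the interval is some kind of seventh.
Ab to Gbb is 9 semitones. A major seventh is 11, so 9 makes it diminished.

diminished seventh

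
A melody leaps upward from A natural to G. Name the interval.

minor seventh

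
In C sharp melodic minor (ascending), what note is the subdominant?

The C# melodic minor (ascending) scale runs C# D# E F# G# A# B#.
Degree 4 is F#.

F#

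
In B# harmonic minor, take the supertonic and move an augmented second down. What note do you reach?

The supertonic of B# harmonic minor is C##.
An augmented second (3 semitones) below C## lands on the letter B, giving B.

B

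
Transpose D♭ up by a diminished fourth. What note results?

Gbb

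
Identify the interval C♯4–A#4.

The letter names run C→A, a span of 5 letter steps, so the interval is some kind of sixth.
C# to A# is 9 semitones. A major sixth is 9, so 9 makes it major.

major sixth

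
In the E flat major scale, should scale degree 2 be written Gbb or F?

F

Each scale degree takes a distinct letter name. Degree 2 of a scale on E must use the letter F.
F and Gbb are enharmonically the same pitch, but only F uses the letter F, so it is the correct spelling here.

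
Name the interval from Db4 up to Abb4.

diminished fifth

Counting letters D–E–F–G–A gives a fifth.
Db→Abb = 6 semitones, 1 narrower than the perfect fifth (7), so diminished.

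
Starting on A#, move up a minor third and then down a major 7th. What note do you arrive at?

D

A minor third up from A# is C# (letter C, 3 semitones up).
A major seventh down from C# is D (letter D, 11 semitones down).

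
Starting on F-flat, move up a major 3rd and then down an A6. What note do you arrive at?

A major third up from Fb is Ab (letter A, 4 semitones up).
An augmented sixth down from Ab is Cbb (letter C, 10 semitones down).

Cbb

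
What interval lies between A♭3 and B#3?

Counting letters A–B gives a second.
Ab→B# = 4 semitones, 2 wider than the major second (2), so doubly augmented.

doubly augmented second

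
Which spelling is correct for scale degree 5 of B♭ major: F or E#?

F

Each scale degree takes a distinct letter name. Degree 5 of a scale on B must use the letter F.
F and E# are enharmonically the same pitch, but only F uses the letter F, so it is the correct spelling here.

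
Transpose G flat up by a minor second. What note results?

Abb

A second above G lands on the letter A.
A minor second spans 1 semitone, so Gb moves to pitch class 7. On the letter A that is Abb.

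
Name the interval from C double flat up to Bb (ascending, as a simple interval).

augmented seventh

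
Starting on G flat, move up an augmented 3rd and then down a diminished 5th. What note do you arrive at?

E#

An augmented third up from Gb is B (letter B, 5 semitones up).
A diminished fifth down from B is E# (letter E, 6 semitones down).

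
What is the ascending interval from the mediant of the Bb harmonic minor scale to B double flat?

The mediant of Bb harmonic minor is Db.
Db up to Bbb: letters D→B make it a sixth; 8 semitones makes it minor.

minor sixth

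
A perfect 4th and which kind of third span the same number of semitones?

augmented

A perfect fourth spans 5 semitones.
A third spanning 5 semitones is augmented (the major third is 4).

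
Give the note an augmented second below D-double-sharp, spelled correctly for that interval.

D down a major second is C, so the target letter is C.
From D##, an augmented second is 3 semitones down: C#.

C#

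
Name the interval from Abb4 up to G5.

Counting letters A–B–C–D–E–F–G gives a seventh.
Abb→G = 12 semitones, 1 wider than the major seventh (11), so augmented.

augmented seventh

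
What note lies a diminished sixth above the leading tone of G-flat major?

The leading tone of Gb major is F.
A diminished sixth (7 semitones) above F lands on the letter D, giving Dbb.

Dbb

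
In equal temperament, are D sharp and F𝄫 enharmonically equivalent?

Yes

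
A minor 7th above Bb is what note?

Ab

B up a major seventh is A#, so the target letter is A.
From Bb, a minor seventh is 10 semitones up: Ab.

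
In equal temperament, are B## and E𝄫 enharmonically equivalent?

Two spellings are enharmonically equivalent only if they share a pitch class.
Here B## → 1, Ebb → 2; 1 ≠ 2, so they are not.

No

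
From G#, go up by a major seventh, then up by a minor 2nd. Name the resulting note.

A major seventh up from G# is F## (letter F, 11 semitones up).
A minor second up from F## is G# (letter G, 1 semitone up).

G#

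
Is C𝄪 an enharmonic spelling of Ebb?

Yes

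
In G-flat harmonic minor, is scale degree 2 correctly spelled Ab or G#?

Each scale degree takes a distinct letter name. Degree 2 of a scale on G must use the letter A.
Ab and G# are enharmonically the same pitch, but only Ab uses the letter A, so it is the correct spelling here.

Ab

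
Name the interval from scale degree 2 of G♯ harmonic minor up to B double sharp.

augmented second

Scale degree 2 of G# harmonic minor is A#.
A# up to B##: letters A→B make it a second; 3 semitones makes it augmented.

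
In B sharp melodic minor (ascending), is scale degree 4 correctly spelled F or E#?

E#

Each scale degree takes a distinct letter name. Degree 4 of a scale on B must use the letter E.
E# and F are enharmonically the same pitch, but only E# uses the letter E, so it is the correct spelling here.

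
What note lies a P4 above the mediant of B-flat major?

G

The mediant of Bb major is D.
A perfect fourth (5 semitones) above D lands on the letter G, giving G.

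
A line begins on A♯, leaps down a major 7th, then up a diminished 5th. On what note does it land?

A major seventh down from A# is B (letter B, 11 semitones down).
A diminished fifth up from B is F (letter F, 6 semitones up).

F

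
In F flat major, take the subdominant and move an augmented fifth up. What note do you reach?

F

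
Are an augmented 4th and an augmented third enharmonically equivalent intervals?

No

An augmented fourth spans 6 semitones; an augmented third spans 5.
The spans differ, so they are not enharmonic equivalents.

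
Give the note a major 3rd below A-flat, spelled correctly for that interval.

A third below A lands on the letter F.
A major third spans 4 semitones, so Ab moves to pitch class 4. On the letter F that is Fb.

Fb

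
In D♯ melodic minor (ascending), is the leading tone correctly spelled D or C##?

C##

Each scale degree takes a distinct letter name. Degree 7 of a scale on D must use the letter C.
C## and D are enharmonically the same pitch, but only C## uses the letter C, so it is the correct spelling here.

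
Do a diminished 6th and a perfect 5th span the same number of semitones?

A diminished sixth spans 7 semitones; a perfect fifth spans 7.
They are enharmonically equivalent.

Yes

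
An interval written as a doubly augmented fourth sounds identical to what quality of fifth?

perfect

A doubly augmented fourth spans 7 semitones.
A fifth spanning 7 semitones is perfect (the perfect fifth is 7).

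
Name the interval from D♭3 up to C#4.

augmented seventh

Counting letters D–E–F–G–A–B–C gives a seventh.
Db→C# = 12 semitones, 1 wider than the major seventh (11), so augmented.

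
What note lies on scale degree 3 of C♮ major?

Degree 3 takes the letter 2 steps above C, which is E.
In major, degree 3 sits 4 semitones above the tonic. C + 4 semitones is pitch class 4, spelled on E as E.

E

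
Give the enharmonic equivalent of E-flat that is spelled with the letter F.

Fbb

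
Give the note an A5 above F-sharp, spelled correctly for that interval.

C##

F up a perfect fifth is C, so the target letter is C.
From F#, an augmented fifth is 8 semitones up: C##.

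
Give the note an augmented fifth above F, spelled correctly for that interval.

C#

F up a perfect fifth is C, so the target letter is C.
From F, an augmented fifth is 8 semitones up: C#.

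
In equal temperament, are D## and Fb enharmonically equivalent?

D## = pitch class 4 and Fb = pitch class 4 — the same pitch class, so they are enharmonic equivalents.

Yes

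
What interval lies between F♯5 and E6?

The letter names run F→E, a span of 6 letter steps, so the interval is some kind of seventh.
F# to E is 10 semitones. A major seventh is 11, so 10 makes it minor.

minor seventh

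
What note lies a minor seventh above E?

A seventh above E lands on the letter D.
A minor seventh spans 10 semitones, so E moves to pitch class 2. On the letter D that is D.

D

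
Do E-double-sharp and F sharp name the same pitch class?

E## is pitch class 6; F# is pitch class 6.
All spellings map to pitch class 6, so they are enharmonically equivalent.

Yes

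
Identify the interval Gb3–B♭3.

major third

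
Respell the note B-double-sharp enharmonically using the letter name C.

C#

B## is pitch class 1. The letter C alone is pitch class 0.
To reach pitch class 1 from C requires an offset of +1 semitone, i.e. sharp: C#.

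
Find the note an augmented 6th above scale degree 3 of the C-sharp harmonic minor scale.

C##

Scale degree 3 of C# harmonic minor is E.
An augmented sixth (10 semitones) above E lands on the letter C, giving C##.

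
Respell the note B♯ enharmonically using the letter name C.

B# is pitch class 0. The letter C alone is pitch class 0.
Pitch class 0 on C needs no accidental: C.

C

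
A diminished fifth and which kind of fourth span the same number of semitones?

A diminished fifth spans 6 semitones.
A fourth spanning 6 semitones is augmented (the perfect fourth is 5).

augmented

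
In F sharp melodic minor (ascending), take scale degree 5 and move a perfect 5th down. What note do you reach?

F#

Scale degree 5 of F# melodic minor (ascending) is C#.
A perfect fifth (7 semitones) below C# lands on the letter F, giving F#.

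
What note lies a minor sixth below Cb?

Eb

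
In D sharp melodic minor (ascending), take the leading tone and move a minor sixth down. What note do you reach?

The leading tone of D# melodic minor (ascending) is C##.
A minor sixth (8 semitones) below C## lands on the letter E, giving E##.

E##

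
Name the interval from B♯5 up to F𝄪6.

perfect fifth

The letter names run B→F, a span of 4 letter steps, so the interval is some kind of fifth.
B# to F## is 7 semitones. A perfect fifth is 7, so 7 makes it perfect.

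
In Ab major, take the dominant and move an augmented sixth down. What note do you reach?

Gbb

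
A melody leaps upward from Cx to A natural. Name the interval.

diminished sixth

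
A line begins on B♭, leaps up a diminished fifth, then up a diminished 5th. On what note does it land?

Cbb

A diminished fifth up from Bb is Fb (letter F, 6 semitones up).
A diminished fifth up from Fb is Cbb (letter C, 6 semitones up).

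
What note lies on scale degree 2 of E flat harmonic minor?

The Eb harmonic minor scale runs Eb F Gb Ab Bb Cb D.
Degree 2 is F.

F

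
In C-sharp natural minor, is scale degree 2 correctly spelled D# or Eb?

D#

Each scale degree takes a distinct letter name. Degree 2 of a scale on C must use the letter D.
D# and Eb are enharmonically the same pitch, but only D# uses the letter D, so it is the correct spelling here.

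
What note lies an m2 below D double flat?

D down a major second is C, so the target letter is C.
From Dbb, a minor second is 1 semitone down: Cb.

Cb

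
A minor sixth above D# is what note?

B

A sixth above D lands on the letter B.
A minor sixth spans 8 semitones, so D# moves to pitch class 11. On the letter B that is B.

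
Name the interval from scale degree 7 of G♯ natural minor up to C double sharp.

augmented fifth

Scale degree 7 of G# natural minor is F#.
F# up to C##: letters F→C make it a fifth; 8 semitones makes it augmented.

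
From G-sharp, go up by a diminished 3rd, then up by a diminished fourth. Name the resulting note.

A diminished third up from G# is Bb (letter B, 2 semitones up).
A diminished fourth up from Bb is Ebb (letter E, 4 semitones up).

Ebb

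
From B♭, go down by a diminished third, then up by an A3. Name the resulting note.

A diminished third down from Bb is G# (letter G, 2 semitones down).
An augmented third up from G# is B## (letter B, 5 semitones up).

B##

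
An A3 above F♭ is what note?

F up a major third is A, so the target letter is A.
From Fb, an augmented third is 5 semitones up: A.

A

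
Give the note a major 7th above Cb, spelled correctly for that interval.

Bb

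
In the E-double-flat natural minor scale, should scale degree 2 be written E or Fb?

Fb

Each scale degree takes a distinct letter name. Degree 2 of a scale on E must use the letter F.
Fb and E are enharmonically the same pitch, but only Fb uses the letter F, so it is the correct spelling here.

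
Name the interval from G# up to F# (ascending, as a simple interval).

The letter names run G→F, a span of 6 letter steps, so the interval is some kind of seventh.
G# to F# is 10 semitones. A major seventh is 11, so 10 makes it minor.

minor seventh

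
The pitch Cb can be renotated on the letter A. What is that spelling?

A##

Plain A sits 2 semitones below Cb, so on the letter A the same pitch needs a double sharp: A##.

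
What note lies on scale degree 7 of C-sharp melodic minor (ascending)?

The C# melodic minor (ascending) scale runs C# D# E F# G# A# B#.
Degree 7 is B#.

B#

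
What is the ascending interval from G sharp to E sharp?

major sixth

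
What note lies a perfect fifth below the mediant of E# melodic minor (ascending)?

The mediant of E# melodic minor (ascending) is G#.
A perfect fifth (7 semitones) below G# lands on the letter C, giving C#.

C#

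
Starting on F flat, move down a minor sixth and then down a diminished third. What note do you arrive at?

A minor sixth down from Fb is Ab (letter A, 8 semitones down).
A diminished third down from Ab is F# (letter F, 2 semitones down).

F#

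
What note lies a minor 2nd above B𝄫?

B up a major second is C#, so the target letter is C.
From Bbb, a minor second is 1 semitone up: Cbb.

Cbb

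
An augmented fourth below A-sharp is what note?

A down a perfect fourth is E, so the target letter is E.
From A#, an augmented fourth is 6 semitones down: E.

E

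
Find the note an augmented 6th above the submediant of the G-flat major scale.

The submediant of Gb major is Eb.
An augmented sixth (10 semitones) above Eb lands on the letter C, giving C#.

C#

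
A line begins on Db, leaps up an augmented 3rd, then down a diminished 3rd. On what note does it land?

An augmented third up from Db is F# (letter F, 5 semitones up).
A diminished third down from F# is D## (letter D, 2 semitones down).

D##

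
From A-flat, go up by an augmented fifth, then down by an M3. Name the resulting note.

C

An augmented fifth up from Ab is E (letter E, 8 semitones up).
A major third down from E is C (letter C, 4 semitones down).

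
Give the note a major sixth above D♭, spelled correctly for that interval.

Bb

A sixth above D lands on the letter B.
A major sixth spans 9 semitones, so Db moves to pitch class 10. On the letter B that is Bb.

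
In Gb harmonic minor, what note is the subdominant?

Degree 4 takes the letter 3 steps above G, which is C.
In harmonic minor, degree 4 sits 5 semitones above the tonic. Gb + 5 semitones is pitch class 11, spelled on C as Cb.

Cb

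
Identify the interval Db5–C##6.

Counting letters D–E–F–G–A–B–C gives a seventh.
Db→C## = 13 semitones, 2 wider than the major seventh (11), so doubly augmented.

doubly augmented seventh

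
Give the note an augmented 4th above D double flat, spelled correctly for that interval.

D up a perfect fourth is G, so the target letter is G.
From Dbb, an augmented fourth is 6 semitones up: Gb.

Gb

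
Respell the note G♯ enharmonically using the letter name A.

G# is pitch class 8. The letter A alone is pitch class 9.
To reach pitch class 8 from A requires an offset of -1 semitone, i.e. flat: Ab.

Ab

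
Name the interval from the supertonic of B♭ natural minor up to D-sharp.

augmented second

The supertonic of Bb natural minor is C.
C up to D#: letters C→D make it a second; 3 semitones makes it augmented.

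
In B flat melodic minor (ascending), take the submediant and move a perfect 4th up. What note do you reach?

C

The submediant of Bb melodic minor (ascending) is G.
A perfect fourth (5 semitones) above G lands on the letter C, giving C.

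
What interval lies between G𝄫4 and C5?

doubly augmented fourth

The letter names run G→C, a span of 3 letter steps, so the interval is some kind of fourth.
Gbb to C is 7 semitones. A perfect fourth is 5, so 7 makes it doubly augmented.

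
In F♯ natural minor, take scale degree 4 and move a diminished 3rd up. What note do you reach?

Db

Scale degree 4 of F# natural minor is B.
A diminished third (2 semitones) above B lands on the letter D, giving Db.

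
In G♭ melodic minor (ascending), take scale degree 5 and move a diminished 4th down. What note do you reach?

Scale degree 5 of Gb melodic minor (ascending) is Db.
A diminished fourth (4 semitones) below Db lands on the letter A, giving A.

A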